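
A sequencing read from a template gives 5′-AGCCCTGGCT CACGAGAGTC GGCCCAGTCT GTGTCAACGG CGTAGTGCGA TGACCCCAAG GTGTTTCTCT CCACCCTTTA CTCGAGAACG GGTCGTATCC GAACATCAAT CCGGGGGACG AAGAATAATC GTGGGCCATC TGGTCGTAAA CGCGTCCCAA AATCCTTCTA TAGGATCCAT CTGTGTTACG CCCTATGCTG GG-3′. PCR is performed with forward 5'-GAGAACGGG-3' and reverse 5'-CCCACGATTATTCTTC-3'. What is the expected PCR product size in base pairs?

Forward primer GAGAACGGG is found on the top strand at positions 84–92.
The reverse primer's reverse complement is GAAGAATAATCGTGGG, which matches the template at positions 120–135.
The product runs from position 84 to position 135, so its length is 135 − 84 + 1 = 52 bp.

52 bp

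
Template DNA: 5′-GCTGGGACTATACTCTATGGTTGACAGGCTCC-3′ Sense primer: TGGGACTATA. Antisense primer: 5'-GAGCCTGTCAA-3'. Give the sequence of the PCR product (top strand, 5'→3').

Scanning the template, TGGGACTATA occurs at positions 3–12; this primer anneals to the bottom strand there with its 3' end pointing downstream.
Reverse complement of the reverse primer: TTGACAGGCTC. This occurs on the top strand at positions 21–31.
The product is the template from position 3 through 31 (29 bp).

5'-TGGGACTATACTCTATGGTTGACAGGCTC-3'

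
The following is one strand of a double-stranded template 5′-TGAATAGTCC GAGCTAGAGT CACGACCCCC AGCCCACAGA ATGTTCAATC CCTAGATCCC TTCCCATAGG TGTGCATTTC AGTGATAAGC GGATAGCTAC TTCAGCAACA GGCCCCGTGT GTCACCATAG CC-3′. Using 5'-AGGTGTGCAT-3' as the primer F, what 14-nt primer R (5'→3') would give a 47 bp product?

The forward primer binds at positions 68–77, so a 47 bp product ends at position 68 + 47 − 1 = 114.
The reverse primer anneals to the top strand over positions 101–114, i.e. to TTCAGCAACAGGCC.
Its sequence written 5'→3' is the reverse complement: GGCCTGTTGCTGAA.

5'-GGCCTGTTGCTGAA-3'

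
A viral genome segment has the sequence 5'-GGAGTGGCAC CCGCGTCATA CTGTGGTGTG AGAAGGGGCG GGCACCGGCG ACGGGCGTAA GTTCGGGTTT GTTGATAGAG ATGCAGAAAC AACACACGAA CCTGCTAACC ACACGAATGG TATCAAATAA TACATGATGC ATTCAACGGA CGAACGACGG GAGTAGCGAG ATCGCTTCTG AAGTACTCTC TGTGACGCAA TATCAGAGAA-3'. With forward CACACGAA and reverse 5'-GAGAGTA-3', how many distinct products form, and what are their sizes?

Two products: 98 bp, 81 bp

The forward primer CACACGAA matches the top strand at positions 93–100, 110–117.
The reverse primer's reverse complement is TACTCTC, matching at positions 184–190.
Each forward site pairs with the reverse site to give a product ending at position 190: sizes 98, 81 bp.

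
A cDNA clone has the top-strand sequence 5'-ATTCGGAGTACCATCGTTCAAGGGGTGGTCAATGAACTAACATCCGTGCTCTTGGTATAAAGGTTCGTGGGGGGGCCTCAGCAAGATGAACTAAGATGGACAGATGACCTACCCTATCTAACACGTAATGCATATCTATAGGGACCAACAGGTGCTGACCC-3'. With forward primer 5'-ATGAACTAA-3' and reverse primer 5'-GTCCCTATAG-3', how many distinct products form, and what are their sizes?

The forward primer ATGAACTAA matches the top strand at positions 32–40, 86–94.
The reverse primer's reverse complement is CTATAGGGAC, matching at positions 136–145.
Each forward site pairs with the reverse site to give a product ending at position 145: sizes 114, 60 bp.

Two products: 114 bp, 60 bp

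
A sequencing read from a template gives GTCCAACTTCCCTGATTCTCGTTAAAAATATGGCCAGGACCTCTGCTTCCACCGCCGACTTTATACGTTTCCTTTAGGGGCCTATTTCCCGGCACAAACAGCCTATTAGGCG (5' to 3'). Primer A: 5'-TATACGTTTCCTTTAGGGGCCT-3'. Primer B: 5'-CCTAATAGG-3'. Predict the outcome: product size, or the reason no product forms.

Yes — a 49 bp product.

Primer A (TATACGTTTCCTTTAGGGGCCT) matches the top strand at positions 62–83; it acts as a forward primer.
Primer B's reverse complement is CCTATTAGG, matching the top strand at positions 102–110; it acts as a reverse primer.
The 3' ends face each other across positions 62–110, giving a 49 bp product.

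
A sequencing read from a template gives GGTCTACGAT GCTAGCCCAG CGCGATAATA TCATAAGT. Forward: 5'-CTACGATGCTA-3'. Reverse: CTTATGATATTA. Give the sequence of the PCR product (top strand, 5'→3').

5'-CTACGATGCTAGCCCAGCGCGATAATATCATAAG-3'

Scanning the template, CTACGATGCTA occurs at positions 4–14; this primer anneals to the bottom strand there with its 3' end pointing downstream.
Taking the reverse complement of CTTATGATATTA gives TAATATCATAAG, found at positions 26–37 on the template; the primer anneals here to the top strand with its 3' end pointing upstream.
The product is the template from position 4 through 37 (34 bp).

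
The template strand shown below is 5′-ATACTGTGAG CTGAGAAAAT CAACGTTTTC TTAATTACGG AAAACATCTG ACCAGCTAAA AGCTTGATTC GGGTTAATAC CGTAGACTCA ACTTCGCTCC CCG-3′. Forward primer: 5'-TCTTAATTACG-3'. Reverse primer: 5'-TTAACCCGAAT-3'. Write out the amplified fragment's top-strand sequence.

Scanning the template, TCTTAATTACG occurs at positions 29–39; this primer anneals to the bottom strand there with its 3' end pointing downstream.
The reverse primer's reverse complement is ATTCGGGTTAA, which matches the template at positions 67–77.
The product is the template from position 29 through 77 (49 bp).

5'-TCTTAATTACGGAAAACATCTGACCAGCTAAAAGCTTGATTCGGGTTAA-3'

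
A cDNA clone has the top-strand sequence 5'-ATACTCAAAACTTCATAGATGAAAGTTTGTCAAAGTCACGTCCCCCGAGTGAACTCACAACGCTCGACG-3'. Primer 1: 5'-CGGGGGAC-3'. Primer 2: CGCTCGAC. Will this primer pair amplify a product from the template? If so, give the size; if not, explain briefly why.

No product — the primers' 3' ends point away from each other.

Primer 1 (CGGGGGAC) has reverse complement GTCCCCCG, which matches the top strand at positions 40–47; primer 1 anneals to the top strand there with its 3' end pointing upstream toward position 40.
Primer 2 (CGCTCGAC) matches the top strand directly at positions 61–68; it anneals to the bottom strand with its 3' end pointing downstream toward position 68.
The 3' ends diverge (primer 1 extends toward position 1, primer 2 toward position 69), so the primers never converge on a shared product.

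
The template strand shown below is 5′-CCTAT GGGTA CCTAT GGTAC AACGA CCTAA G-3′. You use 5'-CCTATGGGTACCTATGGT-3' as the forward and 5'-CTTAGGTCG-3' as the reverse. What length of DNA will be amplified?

31 bp

Scanning the template, CCTATGGGTACCTATGGT occurs at positions 1–18; this primer anneals to the bottom strand there with its 3' end pointing downstream.
Taking the reverse complement of CTTAGGTCG gives CGACCTAAG, found at positions 23–31 on the template; the primer anneals here to the top strand with its 3' end pointing upstream.
The product runs from position 1 to position 31, so its length is 31 − 1 + 1 = 31 bp.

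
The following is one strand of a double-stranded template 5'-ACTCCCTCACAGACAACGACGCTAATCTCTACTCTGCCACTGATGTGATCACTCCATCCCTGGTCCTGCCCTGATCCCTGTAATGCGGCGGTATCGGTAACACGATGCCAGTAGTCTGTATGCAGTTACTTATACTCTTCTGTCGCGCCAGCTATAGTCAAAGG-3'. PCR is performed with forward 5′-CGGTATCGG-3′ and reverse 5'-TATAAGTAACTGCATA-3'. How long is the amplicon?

46 bp

The forward primer matches the template at positions 89–97.
The reverse primer's reverse complement is TATGCAGTTACTTATA, which matches the template at positions 119–134.
Product length = (reverse-primer end) − (forward-primer start) + 1 = 134 − 89 + 1 = 46 bp.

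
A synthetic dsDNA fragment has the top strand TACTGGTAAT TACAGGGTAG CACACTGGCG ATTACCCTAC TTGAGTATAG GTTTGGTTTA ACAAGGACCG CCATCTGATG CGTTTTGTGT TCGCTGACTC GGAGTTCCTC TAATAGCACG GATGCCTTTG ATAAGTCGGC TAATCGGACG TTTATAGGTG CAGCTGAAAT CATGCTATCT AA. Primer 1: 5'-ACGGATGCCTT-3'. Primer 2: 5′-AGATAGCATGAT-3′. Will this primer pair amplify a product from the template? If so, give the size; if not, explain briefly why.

Yes — a 63 bp product.

Primer 1 (ACGGATGCCTT) matches the top strand at positions 118–128; it acts as a forward primer.
Primer 2's reverse complement is ATCATGCTATCT, matching the top strand at positions 169–180; it acts as a reverse primer.
The 3' ends face each other across positions 118–180, giving a 63 bp product.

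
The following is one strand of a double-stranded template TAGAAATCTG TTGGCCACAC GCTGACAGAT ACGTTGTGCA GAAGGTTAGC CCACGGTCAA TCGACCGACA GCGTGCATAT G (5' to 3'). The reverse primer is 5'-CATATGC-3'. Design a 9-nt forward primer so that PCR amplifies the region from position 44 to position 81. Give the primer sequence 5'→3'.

5'-GGTTAGCCC-3'

The reverse primer's reverse complement GCATATG matches the template at positions 75–81; the product starts at position 44.
The forward primer is identical to the top strand over positions 44–52: GGTTAGCCC.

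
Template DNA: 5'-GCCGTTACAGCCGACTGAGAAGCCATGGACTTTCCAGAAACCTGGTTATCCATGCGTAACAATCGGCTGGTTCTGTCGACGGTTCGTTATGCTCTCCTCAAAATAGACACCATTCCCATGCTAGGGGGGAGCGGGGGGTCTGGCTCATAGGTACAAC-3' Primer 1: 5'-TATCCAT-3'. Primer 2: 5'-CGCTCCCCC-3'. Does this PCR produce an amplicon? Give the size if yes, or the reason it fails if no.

Primer 1 (TATCCAT) matches the top strand at positions 47–53; it acts as a forward primer.
Primer 2's reverse complement is GGGGGAGCG, matching the top strand at positions 125–133; it acts as a reverse primer.
The 3' ends face each other across positions 47–133, giving an 87 bp product.

Yes — an 87 bp product.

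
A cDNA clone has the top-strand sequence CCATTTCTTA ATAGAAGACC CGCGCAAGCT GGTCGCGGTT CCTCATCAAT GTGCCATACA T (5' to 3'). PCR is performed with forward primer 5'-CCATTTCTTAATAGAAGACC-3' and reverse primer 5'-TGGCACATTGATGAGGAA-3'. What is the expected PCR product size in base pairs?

56 bp

Scanning the template, CCATTTCTTAATAGAAGACC occurs at positions 1–20; this primer anneals to the bottom strand there with its 3' end pointing downstream.
The reverse primer's reverse complement is TTCCTCATCAATGTGCCA, which matches the template at positions 39–56.
The product runs from position 1 to position 56, so its length is 56 − 1 + 1 = 56 bp.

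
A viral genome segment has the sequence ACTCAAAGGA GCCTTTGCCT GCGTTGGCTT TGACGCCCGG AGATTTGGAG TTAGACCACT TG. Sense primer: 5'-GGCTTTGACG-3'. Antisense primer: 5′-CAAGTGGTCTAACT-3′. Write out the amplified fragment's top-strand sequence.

5'-GGCTTTGACGCCCGGAGATTTGGAGTTAGACCACTTG-3'

Forward primer GGCTTTGACG is found on the top strand at positions 26–35.
Reverse complement of the reverse primer: AGTTAGACCACTTG. This occurs on the top strand at positions 49–62.
The product is the template from position 26 through 62 (37 bp).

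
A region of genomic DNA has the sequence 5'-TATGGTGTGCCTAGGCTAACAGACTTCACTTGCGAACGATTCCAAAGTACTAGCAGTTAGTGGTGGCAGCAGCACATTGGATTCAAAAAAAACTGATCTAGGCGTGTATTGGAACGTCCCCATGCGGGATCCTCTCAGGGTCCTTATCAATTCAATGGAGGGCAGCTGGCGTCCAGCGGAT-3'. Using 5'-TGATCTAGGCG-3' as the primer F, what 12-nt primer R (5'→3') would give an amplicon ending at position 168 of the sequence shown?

The forward primer binds at positions 94–104; the product's 3' end on the top strand is position 168.
The reverse primer anneals to the top strand over positions 157–168, i.e. to GGAGGGCAGCTG.
Its sequence written 5'→3' is the reverse complement: CAGCTGCCCTCC.

5'-CAGCTGCCCTCC-3'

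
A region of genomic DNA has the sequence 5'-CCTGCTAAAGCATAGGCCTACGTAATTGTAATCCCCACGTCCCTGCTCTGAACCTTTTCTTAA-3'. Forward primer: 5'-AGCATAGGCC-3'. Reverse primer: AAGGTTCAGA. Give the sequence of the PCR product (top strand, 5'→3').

5'-AGCATAGGCCTACGTAATTGTAATCCCCACGTCCCTGCTCTGAACCTT-3'

Scanning the template, AGCATAGGCC occurs at positions 9–18; this primer anneals to the bottom strand there with its 3' end pointing downstream.
Reverse complement of the reverse primer: TCTGAACCTT. This occurs on the top strand at positions 47–56.
The product is the template from position 9 through 56 (48 bp).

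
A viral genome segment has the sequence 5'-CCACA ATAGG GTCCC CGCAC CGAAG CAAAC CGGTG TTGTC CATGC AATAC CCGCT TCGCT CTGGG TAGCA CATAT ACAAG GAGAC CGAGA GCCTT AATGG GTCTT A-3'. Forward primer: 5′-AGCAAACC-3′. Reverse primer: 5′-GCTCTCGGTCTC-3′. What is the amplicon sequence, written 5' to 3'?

Forward primer AGCAAACC is found on the top strand at positions 24–31.
The reverse primer's reverse complement is GAGACCGAGAGC, which matches the template at positions 81–92.
The product is the template from position 24 through 92 (69 bp).

5'-AGCAAACCGGTGTTGTCCATGCAATACCCGCTTCGCTCTGGGTAGCACATATACAAGGAGACCGAGAGC-3'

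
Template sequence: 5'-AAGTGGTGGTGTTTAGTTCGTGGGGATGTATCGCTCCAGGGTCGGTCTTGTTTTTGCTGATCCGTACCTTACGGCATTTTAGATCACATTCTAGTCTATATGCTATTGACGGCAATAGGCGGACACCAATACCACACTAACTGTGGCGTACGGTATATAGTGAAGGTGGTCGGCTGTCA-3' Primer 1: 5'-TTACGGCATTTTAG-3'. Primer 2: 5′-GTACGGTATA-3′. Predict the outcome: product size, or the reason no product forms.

No product — both primers anneal to the same strand and extend in the same direction.

Primer 1 (TTACGGCATTTTAG) matches the top strand at positions 69–82 (3' end points downstream).
Primer 2 (GTACGGTATA) also matches the top strand directly, at positions 148–157 — its reverse complement TATACCGTAC is not present.
Both primers anneal to the bottom strand with 3' ends pointing the same way, so neither can prime synthesis back toward the other.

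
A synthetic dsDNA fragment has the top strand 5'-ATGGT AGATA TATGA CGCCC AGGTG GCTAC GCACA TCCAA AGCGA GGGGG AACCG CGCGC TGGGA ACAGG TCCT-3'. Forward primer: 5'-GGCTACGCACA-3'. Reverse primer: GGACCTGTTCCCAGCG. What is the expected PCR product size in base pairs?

The forward primer matches the template at positions 25–35.
The reverse primer's reverse complement is CGCTGGGAACAGGTCC, which matches the template at positions 58–73.
The product runs from position 25 to position 73, so its length is 73 − 25 + 1 = 49 bp.

49 bp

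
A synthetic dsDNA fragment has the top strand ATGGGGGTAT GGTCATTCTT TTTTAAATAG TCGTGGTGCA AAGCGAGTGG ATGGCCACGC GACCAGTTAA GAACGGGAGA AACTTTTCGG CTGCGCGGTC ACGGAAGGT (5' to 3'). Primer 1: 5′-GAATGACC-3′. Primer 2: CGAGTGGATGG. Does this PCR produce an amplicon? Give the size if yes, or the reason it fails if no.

No product — the primers' 3' ends point away from each other.

Primer 1 (GAATGACC) has reverse complement GGTCATTC, which matches the top strand at positions 11–18; primer 1 anneals to the top strand there with its 3' end pointing upstream toward position 11.
Primer 2 (CGAGTGGATGG) matches the top strand directly at positions 44–54; it anneals to the bottom strand with its 3' end pointing downstream toward position 54.
The 3' ends diverge (primer 1 extends toward position 1, primer 2 toward position 109), so the primers never converge on a shared product.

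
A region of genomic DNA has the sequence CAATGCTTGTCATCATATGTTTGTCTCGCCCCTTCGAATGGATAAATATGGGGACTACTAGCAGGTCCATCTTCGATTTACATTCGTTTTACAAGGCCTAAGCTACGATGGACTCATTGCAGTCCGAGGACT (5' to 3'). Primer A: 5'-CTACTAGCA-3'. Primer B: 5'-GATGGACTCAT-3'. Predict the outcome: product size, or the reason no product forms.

Primer A (CTACTAGCA) matches the top strand at positions 55–63 (3' end points downstream).
Primer B (GATGGACTCAT) also matches the top strand directly, at positions 107–117 — its reverse complement ATGAGTCCATC is not present.
Both primers anneal to the bottom strand with 3' ends pointing the same way, so neither can prime synthesis back toward the other.

No product — both primers anneal to the same strand and extend in the same direction.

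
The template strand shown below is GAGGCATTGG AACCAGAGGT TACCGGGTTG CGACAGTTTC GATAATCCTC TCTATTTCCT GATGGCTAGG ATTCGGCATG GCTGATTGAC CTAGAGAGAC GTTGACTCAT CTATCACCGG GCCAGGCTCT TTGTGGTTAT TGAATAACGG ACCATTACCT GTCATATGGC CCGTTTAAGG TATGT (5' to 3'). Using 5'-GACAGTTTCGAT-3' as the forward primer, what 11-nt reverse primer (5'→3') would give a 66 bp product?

The forward primer binds at positions 32–43, so a 66 bp product ends at position 32 + 66 − 1 = 97.
The reverse primer anneals to the top strand over positions 87–97, i.e. to TGACCTAGAGA.
Its sequence written 5'→3' is the reverse complement: TCTCTAGGTCA.

5'-TCTCTAGGTCA-3'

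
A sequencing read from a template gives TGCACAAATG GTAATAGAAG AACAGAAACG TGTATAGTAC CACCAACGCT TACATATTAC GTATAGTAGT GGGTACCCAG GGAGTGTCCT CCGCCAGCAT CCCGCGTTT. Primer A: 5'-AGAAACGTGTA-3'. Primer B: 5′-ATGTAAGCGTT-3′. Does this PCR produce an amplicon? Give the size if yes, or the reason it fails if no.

Yes — a 32 bp product.

Primer A (AGAAACGTGTA) matches the top strand at positions 24–34; it acts as a forward primer.
Primer B's reverse complement is AACGCTTACAT, matching the top strand at positions 45–55; it acts as a reverse primer.
The 3' ends face each other across positions 24–55, giving a 32 bp product.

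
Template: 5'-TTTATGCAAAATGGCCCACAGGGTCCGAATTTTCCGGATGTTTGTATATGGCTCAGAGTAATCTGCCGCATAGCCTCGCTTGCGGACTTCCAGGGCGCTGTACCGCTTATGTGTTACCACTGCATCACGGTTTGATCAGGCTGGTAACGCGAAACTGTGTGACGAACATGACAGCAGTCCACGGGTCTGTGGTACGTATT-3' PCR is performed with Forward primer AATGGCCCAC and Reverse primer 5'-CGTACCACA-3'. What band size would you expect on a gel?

Forward primer AATGGCCCAC is found on the top strand at positions 10–19.
The reverse primer's reverse complement is TGTGGTACG, which matches the template at positions 188–196.
Amplicon spans positions 10–196: 187 bp.

187 bp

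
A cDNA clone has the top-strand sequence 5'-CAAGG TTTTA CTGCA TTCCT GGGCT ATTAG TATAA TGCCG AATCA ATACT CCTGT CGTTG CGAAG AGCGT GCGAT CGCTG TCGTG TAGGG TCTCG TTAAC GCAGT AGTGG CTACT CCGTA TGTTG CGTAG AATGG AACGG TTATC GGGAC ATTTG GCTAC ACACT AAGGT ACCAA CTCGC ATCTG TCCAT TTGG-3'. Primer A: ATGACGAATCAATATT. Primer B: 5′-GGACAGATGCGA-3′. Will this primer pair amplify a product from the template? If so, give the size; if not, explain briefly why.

Primer A (ATGACGAATCAATATT) does not match the top strand, and its reverse complement AATATTGATTCGTCAT does not match either.
With no annealing site for primer A, no amplification occurs.

No product — primer A has no binding site in the template.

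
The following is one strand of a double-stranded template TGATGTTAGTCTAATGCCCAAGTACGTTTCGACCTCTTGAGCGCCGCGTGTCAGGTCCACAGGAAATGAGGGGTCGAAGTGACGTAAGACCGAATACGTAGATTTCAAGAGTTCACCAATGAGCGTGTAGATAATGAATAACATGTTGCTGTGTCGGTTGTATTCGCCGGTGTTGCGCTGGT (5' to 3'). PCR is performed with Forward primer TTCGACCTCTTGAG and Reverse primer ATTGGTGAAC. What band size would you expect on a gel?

93 bp

The forward primer matches the template at positions 28–41.
Reverse complement of the reverse primer: GTTCACCAAT. This occurs on the top strand at positions 111–120.
The product runs from position 28 to position 120, so its length is 120 − 28 + 1 = 93 bp.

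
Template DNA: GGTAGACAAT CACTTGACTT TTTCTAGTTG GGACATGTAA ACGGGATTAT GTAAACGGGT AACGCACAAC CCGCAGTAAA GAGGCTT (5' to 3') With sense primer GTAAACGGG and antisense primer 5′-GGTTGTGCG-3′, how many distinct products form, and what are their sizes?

Two products: 35 bp, 21 bp

The forward primer GTAAACGGG matches the top strand at positions 37–45, 51–59.
The reverse primer's reverse complement is CGCACAACC, matching at positions 63–71.
Each forward site pairs with the reverse site to give a product ending at position 71: sizes 35, 21 bp.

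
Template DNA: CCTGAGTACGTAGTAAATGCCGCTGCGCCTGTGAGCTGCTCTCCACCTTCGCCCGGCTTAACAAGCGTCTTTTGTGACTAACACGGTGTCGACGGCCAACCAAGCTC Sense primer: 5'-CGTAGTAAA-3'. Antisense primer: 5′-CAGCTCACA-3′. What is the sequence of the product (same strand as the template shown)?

5'-CGTAGTAAATGCCGCTGCGCCTGTGAGCTG-3'

The forward primer matches the template at positions 9–17.
Reverse complement of the reverse primer: TGTGAGCTG. This occurs on the top strand at positions 30–38.
The product is the template from position 9 through 38 (30 bp).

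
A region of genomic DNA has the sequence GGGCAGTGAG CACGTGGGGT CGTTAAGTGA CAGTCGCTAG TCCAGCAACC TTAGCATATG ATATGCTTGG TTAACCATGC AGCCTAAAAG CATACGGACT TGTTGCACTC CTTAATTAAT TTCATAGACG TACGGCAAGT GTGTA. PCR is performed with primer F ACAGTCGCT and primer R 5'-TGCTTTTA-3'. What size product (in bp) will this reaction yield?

63 bp

Scanning the template, ACAGTCGCT occurs at positions 30–38; this primer anneals to the bottom strand there with its 3' end pointing downstream.
Taking the reverse complement of TGCTTTTA gives TAAAAGCA, found at positions 85–92 on the template; the primer anneals here to the top strand with its 3' end pointing upstream.
Product length = (reverse-primer end) − (forward-primer start) + 1 = 92 − 30 + 1 = 63 bp.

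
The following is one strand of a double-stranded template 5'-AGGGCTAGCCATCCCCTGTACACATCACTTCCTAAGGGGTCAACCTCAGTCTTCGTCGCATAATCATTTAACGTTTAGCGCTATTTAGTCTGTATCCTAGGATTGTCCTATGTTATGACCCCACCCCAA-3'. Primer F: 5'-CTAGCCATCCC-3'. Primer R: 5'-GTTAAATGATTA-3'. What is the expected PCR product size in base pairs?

The forward primer matches the template at positions 5–15.
Taking the reverse complement of GTTAAATGATTA gives TAATCATTTAAC, found at positions 61–72 on the template; the primer anneals here to the top strand with its 3' end pointing upstream.
Product length = (reverse-primer end) − (forward-primer start) + 1 = 72 − 5 + 1 = 68 bp.

68 bp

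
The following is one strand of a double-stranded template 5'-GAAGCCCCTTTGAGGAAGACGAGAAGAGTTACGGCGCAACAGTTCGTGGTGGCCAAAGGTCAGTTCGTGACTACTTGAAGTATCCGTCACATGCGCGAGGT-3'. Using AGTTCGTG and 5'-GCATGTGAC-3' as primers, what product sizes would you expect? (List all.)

54 bp, 33 bp

The forward primer AGTTCGTG matches the top strand at positions 41–48, 62–69.
The reverse primer's reverse complement is GTCACATGC, matching at positions 86–94.
Each forward site pairs with the reverse site to give a product ending at position 94: sizes 54, 33 bp.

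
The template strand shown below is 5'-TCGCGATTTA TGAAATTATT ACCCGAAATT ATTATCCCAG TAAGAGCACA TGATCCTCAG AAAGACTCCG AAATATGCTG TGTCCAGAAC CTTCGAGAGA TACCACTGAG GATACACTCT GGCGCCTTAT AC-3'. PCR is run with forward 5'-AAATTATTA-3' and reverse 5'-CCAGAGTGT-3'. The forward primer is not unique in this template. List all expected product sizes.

The forward primer AAATTATTA matches the top strand at positions 13–21, 26–34.
The reverse primer's reverse complement is ACACTCTGG, matching at positions 114–122.
Each forward site pairs with the reverse site to give a product ending at position 122: sizes 110, 97 bp.

110 bp, 97 bp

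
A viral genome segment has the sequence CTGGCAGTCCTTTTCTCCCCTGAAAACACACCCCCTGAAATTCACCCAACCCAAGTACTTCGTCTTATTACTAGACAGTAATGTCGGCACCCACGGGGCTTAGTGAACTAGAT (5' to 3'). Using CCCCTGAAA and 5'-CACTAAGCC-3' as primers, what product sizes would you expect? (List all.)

89 bp, 74 bp

The forward primer CCCCTGAAA matches the top strand at positions 17–25, 32–40.
The reverse primer's reverse complement is GGCTTAGTG, matching at positions 97–105.
Each forward site pairs with the reverse site to give a product ending at position 105: sizes 89, 74 bp.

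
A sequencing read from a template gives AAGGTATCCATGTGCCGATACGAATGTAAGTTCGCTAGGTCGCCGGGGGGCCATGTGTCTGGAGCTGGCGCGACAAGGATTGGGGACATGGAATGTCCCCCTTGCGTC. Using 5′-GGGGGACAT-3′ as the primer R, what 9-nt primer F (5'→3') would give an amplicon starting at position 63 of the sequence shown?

5'-AGCTGGCGC-3'

The reverse primer's reverse complement ATGTCCCCC matches the template at positions 93–101; the product starts at position 63.
The forward primer is identical to the top strand over positions 63–71: AGCTGGCGC.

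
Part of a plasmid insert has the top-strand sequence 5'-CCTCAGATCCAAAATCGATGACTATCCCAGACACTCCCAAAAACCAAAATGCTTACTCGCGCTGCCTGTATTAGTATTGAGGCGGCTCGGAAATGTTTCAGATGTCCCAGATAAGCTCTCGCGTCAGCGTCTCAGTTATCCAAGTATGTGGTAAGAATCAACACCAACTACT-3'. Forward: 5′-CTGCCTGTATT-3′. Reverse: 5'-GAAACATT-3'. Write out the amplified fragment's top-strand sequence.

5'-CTGCCTGTATTAGTATTGAGGCGGCTCGGAAATGTTTC-3'

Scanning the template, CTGCCTGTATT occurs at positions 62–72; this primer anneals to the bottom strand there with its 3' end pointing downstream.
Taking the reverse complement of GAAACATT gives AATGTTTC, found at positions 92–99 on the template; the primer anneals here to the top strand with its 3' end pointing upstream.
The product is the template from position 62 through 99 (38 bp).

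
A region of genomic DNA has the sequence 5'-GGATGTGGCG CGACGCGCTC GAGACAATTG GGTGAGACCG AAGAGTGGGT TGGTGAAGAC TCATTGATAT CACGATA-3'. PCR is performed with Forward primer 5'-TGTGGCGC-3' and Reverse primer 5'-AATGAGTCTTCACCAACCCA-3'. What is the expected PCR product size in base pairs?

Forward primer TGTGGCGC is found on the top strand at positions 4–11.
Taking the reverse complement of AATGAGTCTTCACCAACCCA gives TGGGTTGGTGAAGACTCATT, found at positions 46–65 on the template; the primer anneals here to the top strand with its 3' end pointing upstream.
The product runs from position 4 to position 65, so its length is 65 − 4 + 1 = 62 bp.

62 bp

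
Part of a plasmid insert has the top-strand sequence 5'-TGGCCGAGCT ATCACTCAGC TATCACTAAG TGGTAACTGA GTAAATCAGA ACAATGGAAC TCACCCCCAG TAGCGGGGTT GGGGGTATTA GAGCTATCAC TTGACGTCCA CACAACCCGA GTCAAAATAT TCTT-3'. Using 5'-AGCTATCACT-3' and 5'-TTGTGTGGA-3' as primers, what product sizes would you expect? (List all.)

The forward primer AGCTATCACT matches the top strand at positions 7–16, 18–27, 92–101.
The reverse primer's reverse complement is TCCACACAA, matching at positions 107–115.
Each forward site pairs with the reverse site to give a product ending at position 115: sizes 109, 98, 24 bp.

109 bp, 98 bp, 24 bp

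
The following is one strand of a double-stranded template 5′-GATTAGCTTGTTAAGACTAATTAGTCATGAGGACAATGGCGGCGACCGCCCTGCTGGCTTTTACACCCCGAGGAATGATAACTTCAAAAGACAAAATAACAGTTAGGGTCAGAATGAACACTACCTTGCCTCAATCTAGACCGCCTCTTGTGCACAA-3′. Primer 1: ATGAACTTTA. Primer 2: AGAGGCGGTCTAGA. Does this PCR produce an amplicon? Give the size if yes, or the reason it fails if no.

Primer 1 (ATGAACTTTA) does not match the top strand, and its reverse complement TAAAGTTCAT does not match either.
With no annealing site for primer 1, no amplification occurs.

No product — primer 1 has no binding site in the template.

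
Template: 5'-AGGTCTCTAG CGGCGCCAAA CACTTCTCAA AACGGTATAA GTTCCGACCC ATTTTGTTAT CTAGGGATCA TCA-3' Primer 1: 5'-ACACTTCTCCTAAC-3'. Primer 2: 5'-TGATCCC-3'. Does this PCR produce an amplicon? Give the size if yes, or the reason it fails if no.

No product — primer 1 has no binding site in the template.

Primer 1 (ACACTTCTCCTAAC) does not match the top strand, and its reverse complement GTTAGGAGAAGTGT does not match either.
With no annealing site for primer 1, no amplification occurs.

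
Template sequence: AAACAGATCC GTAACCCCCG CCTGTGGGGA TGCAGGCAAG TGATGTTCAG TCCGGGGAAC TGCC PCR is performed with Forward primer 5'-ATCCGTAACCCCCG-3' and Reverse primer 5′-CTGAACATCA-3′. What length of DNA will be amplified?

44 bp

The forward primer matches the template at positions 7–20.
Reverse complement of the reverse primer: TGATGTTCAG. This occurs on the top strand at positions 41–50.
The product runs from position 7 to position 50, so its length is 50 − 7 + 1 = 44 bp.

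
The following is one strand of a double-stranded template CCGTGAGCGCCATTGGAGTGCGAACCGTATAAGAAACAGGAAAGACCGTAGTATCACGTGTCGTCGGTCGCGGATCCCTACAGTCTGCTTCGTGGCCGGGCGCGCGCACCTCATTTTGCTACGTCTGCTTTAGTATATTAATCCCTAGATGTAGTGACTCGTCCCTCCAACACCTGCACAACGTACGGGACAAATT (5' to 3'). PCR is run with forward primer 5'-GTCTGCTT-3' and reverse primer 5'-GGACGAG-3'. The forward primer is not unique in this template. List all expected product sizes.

82 bp, 42 bp

The forward primer GTCTGCTT matches the top strand at positions 83–90, 123–130.
The reverse primer's reverse complement is CTCGTCC, matching at positions 158–164.
Each forward site pairs with the reverse site to give a product ending at position 164: sizes 82, 42 bp.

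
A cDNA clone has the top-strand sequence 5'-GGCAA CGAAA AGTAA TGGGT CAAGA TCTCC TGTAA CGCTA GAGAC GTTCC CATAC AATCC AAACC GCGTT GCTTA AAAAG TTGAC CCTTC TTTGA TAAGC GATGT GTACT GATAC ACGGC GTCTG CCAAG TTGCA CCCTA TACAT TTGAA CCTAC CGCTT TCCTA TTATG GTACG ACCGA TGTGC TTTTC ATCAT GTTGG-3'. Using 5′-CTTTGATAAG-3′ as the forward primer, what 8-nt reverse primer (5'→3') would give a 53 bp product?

The forward primer binds at positions 90–99, so a 53 bp product ends at position 90 + 53 − 1 = 142.
The reverse primer anneals to the top strand over positions 135–142, i.e. to ACCCTATA.
Its sequence written 5'→3' is the reverse complement: TATAGGGT.

5'-TATAGGGT-3'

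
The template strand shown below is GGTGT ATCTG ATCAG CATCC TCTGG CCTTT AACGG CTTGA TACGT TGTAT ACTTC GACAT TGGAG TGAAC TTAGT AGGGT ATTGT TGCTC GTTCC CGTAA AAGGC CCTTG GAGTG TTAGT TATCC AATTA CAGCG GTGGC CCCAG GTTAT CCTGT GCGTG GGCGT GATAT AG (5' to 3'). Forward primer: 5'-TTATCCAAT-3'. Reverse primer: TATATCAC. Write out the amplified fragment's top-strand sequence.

5'-TTATCCAATTACAGCGGTGGCCCCAGGTTATCCTGTGCGTGGGCGTGATATA-3'

Scanning the template, TTATCCAAT occurs at positions 120–128; this primer anneals to the bottom strand there with its 3' end pointing downstream.
Reverse complement of the reverse primer: GTGATATA. This occurs on the top strand at positions 164–171.
The product is the template from position 120 through 171 (52 bp).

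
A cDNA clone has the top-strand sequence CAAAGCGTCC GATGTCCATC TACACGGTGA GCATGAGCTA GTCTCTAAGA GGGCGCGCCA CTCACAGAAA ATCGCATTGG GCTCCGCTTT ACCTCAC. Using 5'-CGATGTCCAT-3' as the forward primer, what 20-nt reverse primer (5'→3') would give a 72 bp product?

The forward primer binds at positions 10–19, so a 72 bp product ends at position 10 + 72 − 1 = 81.
The reverse primer anneals to the top strand over positions 62–81, i.e. to TCACAGAAAATCGCATTGGG.
Its sequence written 5'→3' is the reverse complement: CCCAATGCGATTTTCTGTGA.

5'-CCCAATGCGATTTTCTGTGA-3'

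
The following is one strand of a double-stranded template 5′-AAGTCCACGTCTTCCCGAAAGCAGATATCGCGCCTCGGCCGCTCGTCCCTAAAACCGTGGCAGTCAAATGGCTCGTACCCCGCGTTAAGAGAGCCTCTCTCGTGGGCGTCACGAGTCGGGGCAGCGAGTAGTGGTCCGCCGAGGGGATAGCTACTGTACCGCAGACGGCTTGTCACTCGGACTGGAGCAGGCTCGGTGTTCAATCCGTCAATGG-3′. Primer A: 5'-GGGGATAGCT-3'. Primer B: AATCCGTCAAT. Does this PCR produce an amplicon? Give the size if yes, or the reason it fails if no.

No product — both primers anneal to the same strand and extend in the same direction.

Primer A (GGGGATAGCT) matches the top strand at positions 143–152 (3' end points downstream).
Primer B (AATCCGTCAAT) also matches the top strand directly, at positions 202–212 — its reverse complement ATTGACGGATT is not present.
Both primers anneal to the bottom strand with 3' ends pointing the same way, so neither can prime synthesis back toward the other.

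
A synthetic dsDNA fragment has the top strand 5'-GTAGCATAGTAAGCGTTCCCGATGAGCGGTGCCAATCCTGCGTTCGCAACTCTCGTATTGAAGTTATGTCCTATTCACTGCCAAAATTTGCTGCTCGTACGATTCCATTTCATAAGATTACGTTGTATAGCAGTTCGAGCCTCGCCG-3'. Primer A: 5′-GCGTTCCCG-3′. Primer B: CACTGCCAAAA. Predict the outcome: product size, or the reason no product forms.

No product — both primers anneal to the same strand and extend in the same direction.

Primer A (GCGTTCCCG) matches the top strand at positions 13–21 (3' end points downstream).
Primer B (CACTGCCAAAA) also matches the top strand directly, at positions 76–86 — its reverse complement TTTTGGCAGTG is not present.
Both primers anneal to the bottom strand with 3' ends pointing the same way, so neither can prime synthesis back toward the other.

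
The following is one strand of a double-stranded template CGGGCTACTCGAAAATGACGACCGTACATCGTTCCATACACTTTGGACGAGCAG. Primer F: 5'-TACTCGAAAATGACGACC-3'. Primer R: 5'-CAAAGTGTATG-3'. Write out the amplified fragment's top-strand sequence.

Forward primer TACTCGAAAATGACGACC is found on the top strand at positions 6–23.
The reverse primer's reverse complement is CATACACTTTG, which matches the template at positions 35–45.
The product is the template from position 6 through 45 (40 bp).

5'-TACTCGAAAATGACGACCGTACATCGTTCCATACACTTTG-3'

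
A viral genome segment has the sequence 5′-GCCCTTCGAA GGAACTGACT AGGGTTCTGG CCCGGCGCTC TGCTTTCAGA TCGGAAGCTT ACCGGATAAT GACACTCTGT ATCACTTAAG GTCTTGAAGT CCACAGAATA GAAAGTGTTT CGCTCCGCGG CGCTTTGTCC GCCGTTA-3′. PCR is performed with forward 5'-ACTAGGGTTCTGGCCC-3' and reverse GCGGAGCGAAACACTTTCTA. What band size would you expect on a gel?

Forward primer ACTAGGGTTCTGGCCC is found on the top strand at positions 18–33.
The reverse primer's reverse complement is TAGAAAGTGTTTCGCTCCGC, which matches the template at positions 109–128.
The product runs from position 18 to position 128, so its length is 128 − 18 + 1 = 111 bp.

111 bp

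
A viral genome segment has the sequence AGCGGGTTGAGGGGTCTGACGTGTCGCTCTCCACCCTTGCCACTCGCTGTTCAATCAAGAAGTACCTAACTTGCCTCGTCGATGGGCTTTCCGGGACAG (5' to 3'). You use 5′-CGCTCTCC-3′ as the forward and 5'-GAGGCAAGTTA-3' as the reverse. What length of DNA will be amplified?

Scanning the template, CGCTCTCC occurs at positions 25–32; this primer anneals to the bottom strand there with its 3' end pointing downstream.
Taking the reverse complement of GAGGCAAGTTA gives TAACTTGCCTC, found at positions 67–77 on the template; the primer anneals here to the top strand with its 3' end pointing upstream.
Product length = (reverse-primer end) − (forward-primer start) + 1 = 77 − 25 + 1 = 53 bp.

53 bp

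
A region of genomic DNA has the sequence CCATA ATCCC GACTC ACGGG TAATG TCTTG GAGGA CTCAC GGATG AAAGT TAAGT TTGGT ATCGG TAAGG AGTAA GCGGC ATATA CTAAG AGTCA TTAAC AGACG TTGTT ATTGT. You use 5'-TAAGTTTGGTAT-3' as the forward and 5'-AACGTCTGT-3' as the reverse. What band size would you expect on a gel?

Forward primer TAAGTTTGGTAT is found on the top strand at positions 51–62.
Reverse complement of the reverse primer: ACAGACGTT. This occurs on the top strand at positions 99–107.
Amplicon spans positions 51–107: 57 bp.

57 bp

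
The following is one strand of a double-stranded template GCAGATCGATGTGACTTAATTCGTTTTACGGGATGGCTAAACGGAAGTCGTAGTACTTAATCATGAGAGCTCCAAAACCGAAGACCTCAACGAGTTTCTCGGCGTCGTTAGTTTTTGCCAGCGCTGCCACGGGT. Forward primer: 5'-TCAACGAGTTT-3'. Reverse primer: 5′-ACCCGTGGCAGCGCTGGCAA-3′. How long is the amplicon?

Scanning the template, TCAACGAGTTT occurs at positions 87–97; this primer anneals to the bottom strand there with its 3' end pointing downstream.
Taking the reverse complement of ACCCGTGGCAGCGCTGGCAA gives TTGCCAGCGCTGCCACGGGT, found at positions 115–134 on the template; the primer anneals here to the top strand with its 3' end pointing upstream.
Product length = (reverse-primer end) − (forward-primer start) + 1 = 134 − 87 + 1 = 48 bp.

48 bp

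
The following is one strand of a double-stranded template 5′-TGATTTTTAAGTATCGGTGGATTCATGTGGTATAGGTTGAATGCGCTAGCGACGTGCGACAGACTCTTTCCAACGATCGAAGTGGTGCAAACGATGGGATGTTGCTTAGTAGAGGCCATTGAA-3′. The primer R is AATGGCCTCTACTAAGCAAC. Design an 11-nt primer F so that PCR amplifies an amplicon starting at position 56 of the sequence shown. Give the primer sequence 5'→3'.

The reverse primer's reverse complement GTTGCTTAGTAGAGGCCATT matches the template at positions 101–120; the product starts at position 56.
The forward primer is identical to the top strand over positions 56–66: GCGACAGACTC.

5'-GCGACAGACTC-3'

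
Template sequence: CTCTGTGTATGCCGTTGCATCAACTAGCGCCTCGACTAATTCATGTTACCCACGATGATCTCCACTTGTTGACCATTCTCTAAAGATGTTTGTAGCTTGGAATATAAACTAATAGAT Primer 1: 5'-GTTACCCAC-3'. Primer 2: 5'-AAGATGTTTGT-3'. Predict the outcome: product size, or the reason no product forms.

Primer 1 (GTTACCCAC) matches the top strand at positions 45–53 (3' end points downstream).
Primer 2 (AAGATGTTTGT) also matches the top strand directly, at positions 83–93 — its reverse complement ACAAACATCTT is not present.
Both primers anneal to the bottom strand with 3' ends pointing the same way, so neither can prime synthesis back toward the other.

No product — both primers anneal to the same strand and extend in the same direction.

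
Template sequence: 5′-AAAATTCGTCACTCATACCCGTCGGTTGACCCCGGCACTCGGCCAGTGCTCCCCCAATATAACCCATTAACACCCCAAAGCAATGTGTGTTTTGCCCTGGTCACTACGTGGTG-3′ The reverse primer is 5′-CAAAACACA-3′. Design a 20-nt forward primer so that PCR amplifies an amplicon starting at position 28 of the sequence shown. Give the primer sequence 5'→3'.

5'-GACCCCGGCACTCGGCCAGT-3'

The reverse primer's reverse complement TGTGTTTTG matches the template at positions 86–94; the product starts at position 28.
The forward primer is identical to the top strand over positions 28–47: GACCCCGGCACTCGGCCAGT.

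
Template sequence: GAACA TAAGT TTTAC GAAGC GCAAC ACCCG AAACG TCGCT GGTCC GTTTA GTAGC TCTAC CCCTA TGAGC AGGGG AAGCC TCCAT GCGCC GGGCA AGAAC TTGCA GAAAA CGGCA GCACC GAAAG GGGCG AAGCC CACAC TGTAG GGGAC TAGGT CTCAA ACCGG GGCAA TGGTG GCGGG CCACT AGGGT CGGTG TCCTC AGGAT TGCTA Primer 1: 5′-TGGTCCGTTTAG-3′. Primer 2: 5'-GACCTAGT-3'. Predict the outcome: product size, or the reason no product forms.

Yes — a 117 bp product.

Primer 1 (TGGTCCGTTTAG) matches the top strand at positions 40–51; it acts as a forward primer.
Primer 2's reverse complement is ACTAGGTC, matching the top strand at positions 149–156; it acts as a reverse primer.
The 3' ends face each other across positions 40–156, giving a 117 bp product.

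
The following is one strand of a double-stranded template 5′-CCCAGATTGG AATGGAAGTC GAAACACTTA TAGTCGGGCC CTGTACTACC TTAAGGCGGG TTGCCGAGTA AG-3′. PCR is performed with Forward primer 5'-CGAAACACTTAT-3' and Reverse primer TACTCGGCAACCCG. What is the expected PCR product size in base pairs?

The forward primer matches the template at positions 20–31.
Reverse complement of the reverse primer: CGGGTTGCCGAGTA. This occurs on the top strand at positions 57–70.
The product runs from position 20 to position 70, so its length is 70 − 20 + 1 = 51 bp.

51 bp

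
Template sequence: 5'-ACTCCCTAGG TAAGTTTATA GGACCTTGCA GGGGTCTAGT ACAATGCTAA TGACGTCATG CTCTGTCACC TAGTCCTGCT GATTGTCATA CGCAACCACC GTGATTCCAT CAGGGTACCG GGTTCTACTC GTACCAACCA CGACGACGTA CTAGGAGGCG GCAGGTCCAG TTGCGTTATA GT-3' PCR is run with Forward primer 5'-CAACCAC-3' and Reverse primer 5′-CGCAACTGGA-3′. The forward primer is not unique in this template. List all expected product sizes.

83 bp, 41 bp

The forward primer CAACCAC matches the top strand at positions 93–99, 135–141.
The reverse primer's reverse complement is TCCAGTTGCG, matching at positions 166–175.
Each forward site pairs with the reverse site to give a product ending at position 175: sizes 83, 41 bp.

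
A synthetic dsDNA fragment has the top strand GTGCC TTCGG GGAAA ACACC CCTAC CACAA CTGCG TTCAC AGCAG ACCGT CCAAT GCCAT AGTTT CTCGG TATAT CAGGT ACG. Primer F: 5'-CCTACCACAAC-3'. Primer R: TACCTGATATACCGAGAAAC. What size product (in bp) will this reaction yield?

Forward primer CCTACCACAAC is found on the top strand at positions 21–31.
Reverse complement of the reverse primer: GTTTCTCGGTATATCAGGTA. This occurs on the top strand at positions 62–81.
Product length = (reverse-primer end) − (forward-primer start) + 1 = 81 − 21 + 1 = 61 bp.

61 bp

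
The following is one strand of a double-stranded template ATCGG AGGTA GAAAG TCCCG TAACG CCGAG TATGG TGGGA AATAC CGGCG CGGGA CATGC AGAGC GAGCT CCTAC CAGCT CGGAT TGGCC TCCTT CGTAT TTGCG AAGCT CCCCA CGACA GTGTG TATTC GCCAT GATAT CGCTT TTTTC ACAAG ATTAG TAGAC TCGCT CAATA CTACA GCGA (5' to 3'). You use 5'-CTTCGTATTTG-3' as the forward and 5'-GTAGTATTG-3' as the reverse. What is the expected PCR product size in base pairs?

87 bp

The forward primer matches the template at positions 93–103.
Reverse complement of the reverse primer: CAATACTAC. This occurs on the top strand at positions 171–179.
The product runs from position 93 to position 179, so its length is 179 − 93 + 1 = 87 bp.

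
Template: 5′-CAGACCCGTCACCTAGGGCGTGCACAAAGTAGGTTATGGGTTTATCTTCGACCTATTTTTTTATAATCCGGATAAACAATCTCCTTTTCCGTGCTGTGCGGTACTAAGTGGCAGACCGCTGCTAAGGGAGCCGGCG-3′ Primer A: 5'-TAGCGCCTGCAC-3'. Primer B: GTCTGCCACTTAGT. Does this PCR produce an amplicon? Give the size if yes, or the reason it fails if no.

Primer A (TAGCGCCTGCAC) does not match the top strand, and its reverse complement GTGCAGGCGCTA does not match either.
With no annealing site for primer A, no amplification occurs.

No product — primer A has no binding site in the template.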